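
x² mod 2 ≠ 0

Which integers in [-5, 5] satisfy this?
Holds for: {-5, -3, -1, 1, 3, 5}
Fails for: {-4, -2, 0, 2, 4}

Answer: {-5, -3, -1, 1, 3, 5}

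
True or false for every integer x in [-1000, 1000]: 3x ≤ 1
The claim fails at x = 1:
x = 1: LHS = 3·1 = 3; 3 ≤ 1 — FAILS

Because a single integer refutes it, the statement is false.

Answer: False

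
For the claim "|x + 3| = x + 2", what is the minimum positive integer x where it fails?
Testing positive integers:
x = 1: LHS = |1 + 3| = |4| = 4, RHS = 1 + 2 = 3; 4 = 3 — FAILS  ← smallest positive counterexample

Answer: x = 1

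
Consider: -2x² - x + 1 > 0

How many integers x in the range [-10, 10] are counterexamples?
Counterexamples in [-10, 10]: {-10, -9, -8, -7, -6, -5, -4, -3, -2, -1, 1, 2, 3, 4, 5, 6, 7, 8, 9, 10}.

Counting them gives 20 values.

Answer: 20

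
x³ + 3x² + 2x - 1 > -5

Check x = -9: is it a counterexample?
Substitute x = -9 into the relation:
x = -9: LHS = (-9)³ + 3·(-9)² + 2·(-9) - 1 = -505; -505 > -5 — FAILS

Since the claim fails at x = -9, this value is a counterexample.

Answer: Yes, x = -9 is a counterexample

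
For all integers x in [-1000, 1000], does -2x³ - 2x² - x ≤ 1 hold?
The claim fails at x = -2:
x = -2: LHS = -2·(-2)³ - 2·(-2)² - (-2) = 10; 10 ≤ 1 — FAILS

Because a single integer refutes it, the statement is false.

Answer: False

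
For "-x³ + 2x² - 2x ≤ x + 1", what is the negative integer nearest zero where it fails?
Testing negative integers from -1 downward:
x = -1: LHS = -(-1)³ + 2·(-1)² - 2·(-1) = 5, RHS = (-1) + 1 = 0; 5 ≤ 0 — FAILS  ← closest negative counterexample to 0

Answer: x = -1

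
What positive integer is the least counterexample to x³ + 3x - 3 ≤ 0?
Testing positive integers:
x = 1: LHS = 1³ + 3·1 - 3 = 1; 1 ≤ 0 — FAILS  ← smallest positive counterexample

Answer: x = 1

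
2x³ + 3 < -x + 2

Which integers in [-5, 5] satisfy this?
Holds for: {-5, -4, -3, -2, -1}
Fails for: {0, 1, 2, 3, 4, 5}

Answer: {-5, -4, -3, -2, -1}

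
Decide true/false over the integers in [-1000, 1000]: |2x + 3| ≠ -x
The claim fails at x = -1:
x = -1: LHS = |2·(-1) + 3| = |1| = 1, RHS = -(-1) = 1; 1 ≠ 1 — FAILS

Because a single integer refutes it, the statement is false.

Answer: False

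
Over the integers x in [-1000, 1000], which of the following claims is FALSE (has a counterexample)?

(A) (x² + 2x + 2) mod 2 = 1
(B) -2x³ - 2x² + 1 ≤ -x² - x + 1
(A) x = 0: LHS = (0² + 2·0 + 2) mod 2 = 2 mod 2 = 0; 0 = 1 — FAILS
(B) x = -2: LHS = -2·(-2)³ - 2·(-2)² + 1 = 9, RHS = -(-2)² - (-2) + 1 = -1; 9 ≤ -1 — FAILS

Answer: Both A and B are false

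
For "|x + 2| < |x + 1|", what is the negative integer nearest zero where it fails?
Testing negative integers from -1 downward:
x = -1: LHS = |(-1) + 2| = |1| = 1, RHS = |(-1) + 1| = |0| = 0; 1 < 0 — FAILS  ← closest negative counterexample to 0

Answer: x = -1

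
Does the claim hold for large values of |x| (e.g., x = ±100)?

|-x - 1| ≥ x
x = 100: LHS = |-100 - 1| = |-101| = 101; 101 ≥ 100 — holds
x = -100: LHS = |-(-100) - 1| = |99| = 99; 99 ≥ -100 — holds

Answer: Yes, holds for both x = 100 and x = -100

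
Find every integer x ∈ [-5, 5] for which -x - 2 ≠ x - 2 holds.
Holds for: {-5, -4, -3, -2, -1, 1, 2, 3, 4, 5}
Fails for: {0}

Answer: {-5, -4, -3, -2, -1, 1, 2, 3, 4, 5}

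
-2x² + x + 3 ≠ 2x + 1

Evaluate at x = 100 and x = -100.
x = 100: LHS = -2·100² + 100 + 3 = -19897, RHS = 2·100 + 1 = 201; -19897 ≠ 201 — holds
x = -100: LHS = -2·(-100)² + (-100) + 3 = -20097, RHS = 2·(-100) + 1 = -199; -20097 ≠ -199 — holds

Answer: Yes, holds for both x = 100 and x = -100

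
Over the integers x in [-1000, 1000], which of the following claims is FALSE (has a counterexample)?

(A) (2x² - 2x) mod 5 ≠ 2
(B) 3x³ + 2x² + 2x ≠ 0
(A) x = -2: LHS = (2·(-2)² - 2·(-2)) mod 5 = 12 mod 5 = 2; 2 ≠ 2 — FAILS
(B) x = 0: LHS = 3·0³ + 2·0² + 2·0 = 0; 0 ≠ 0 — FAILS

Answer: Both A and B are false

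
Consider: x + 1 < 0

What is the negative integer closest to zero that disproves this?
Testing negative integers from -1 downward:
x = -1: LHS = (-1) + 1 = 0; 0 < 0 — FAILS  ← closest negative counterexample to 0

Answer: x = -1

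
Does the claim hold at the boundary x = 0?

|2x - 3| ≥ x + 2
x = 0: LHS = |2·0 - 3| = |-3| = 3, RHS = 0 + 2 = 2; 3 ≥ 2 — holds

The relation is satisfied at x = 0.

Answer: Yes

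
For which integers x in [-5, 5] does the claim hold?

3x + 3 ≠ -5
Track d = LHS − RHS over the integers in [-5, 5]. Equality would need d = 0, but d changes sign only between consecutive integers, jumping over 0:
x = -3: LHS = 3·(-3) + 3 = -6; -6 ≠ -5 — holds  (d = -1)
x = -2: LHS = 3·(-2) + 3 = -3; -3 ≠ -5 — holds  (d = 2)
Away from these crossings d keeps a constant sign, and checking every integer in [-5, 5] confirms d ≠ 0 throughout. Hence the two sides are never equal, so the relation holds for every integer in [-5, 5].

Answer: All integers in [-5, 5]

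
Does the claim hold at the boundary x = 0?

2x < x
x = 0: LHS = 2·0 = 0; 0 < 0 — FAILS

The relation fails at x = 0, so x = 0 is a counterexample.

Answer: No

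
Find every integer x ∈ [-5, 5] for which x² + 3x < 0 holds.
Holds for: {-2, -1}
Fails for: {-5, -4, -3, 0, 1, 2, 3, 4, 5}

Answer: {-2, -1}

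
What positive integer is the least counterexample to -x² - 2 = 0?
Testing positive integers:
x = 1: LHS = -1² - 2 = -3; -3 = 0 — FAILS  ← smallest positive counterexample

Answer: x = 1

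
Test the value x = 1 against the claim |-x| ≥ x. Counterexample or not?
Substitute x = 1 into the relation:
x = 1: LHS = |-1| = 1; 1 ≥ 1 — holds

The relation holds at x = 1, so it is not a counterexample.

Answer: No, x = 1 is not a counterexample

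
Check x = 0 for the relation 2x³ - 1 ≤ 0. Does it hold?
x = 0: LHS = 2·0³ - 1 = -1; -1 ≤ 0 — holds

The relation is satisfied at x = 0.

Answer: Yes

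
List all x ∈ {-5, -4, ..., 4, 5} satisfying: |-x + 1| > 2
Holds for: {-5, -4, -3, -2, 4, 5}
Fails for: {-1, 0, 1, 2, 3}

Answer: {-5, -4, -3, -2, 4, 5}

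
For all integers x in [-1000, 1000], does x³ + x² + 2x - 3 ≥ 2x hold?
The claim fails at x = 0:
x = 0: LHS = 0³ + 0² + 2·0 - 3 = -3, RHS = 2·0 = 0; -3 ≥ 0 — FAILS

Because a single integer refutes it, the statement is false.

Answer: False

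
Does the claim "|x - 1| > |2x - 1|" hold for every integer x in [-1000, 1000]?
The claim fails at x = 0:
x = 0: LHS = |0 - 1| = |-1| = 1, RHS = |2·0 - 1| = |-1| = 1; 1 > 1 — FAILS

Because a single integer refutes it, the statement is false.

Answer: False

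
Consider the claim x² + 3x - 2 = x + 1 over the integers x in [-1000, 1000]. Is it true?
The claim fails at x = 0:
x = 0: LHS = 0² + 3·0 - 2 = -2, RHS = 0 + 1 = 1; -2 = 1 — FAILS

Because a single integer refutes it, the statement is false.

Answer: False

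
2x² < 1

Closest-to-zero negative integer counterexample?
Testing negative integers from -1 downward:
x = -1: LHS = 2·(-1)² = 2; 2 < 1 — FAILS  ← closest negative counterexample to 0

Answer: x = -1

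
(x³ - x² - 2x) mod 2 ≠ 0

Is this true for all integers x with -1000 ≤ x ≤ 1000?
The claim fails at x = 0:
x = 0: LHS = (0³ - 0² - 2·0) mod 2 = 0 mod 2 = 0; 0 ≠ 0 — FAILS

Because a single integer refutes it, the statement is false.

Answer: False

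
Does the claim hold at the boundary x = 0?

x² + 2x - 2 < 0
x = 0: LHS = 0² + 2·0 - 2 = -2; -2 < 0 — holds

The relation is satisfied at x = 0.

Answer: Yes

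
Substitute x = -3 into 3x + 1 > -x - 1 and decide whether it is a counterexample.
Substitute x = -3 into the relation:
x = -3: LHS = 3·(-3) + 1 = -8, RHS = -(-3) - 1 = 2; -8 > 2 — FAILS

Since the claim fails at x = -3, this value is a counterexample.

Answer: Yes, x = -3 is a counterexample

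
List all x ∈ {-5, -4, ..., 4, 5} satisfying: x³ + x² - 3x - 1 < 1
Holds for: {-5, -4, -3, 0, 1}
Fails for: {-2, -1, 2, 3, 4, 5}

Answer: {-5, -4, -3, 0, 1}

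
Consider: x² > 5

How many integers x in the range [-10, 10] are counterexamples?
Counterexamples in [-10, 10]: {-2, -1, 0, 1, 2}.

Counting them gives 5 values.

Answer: 5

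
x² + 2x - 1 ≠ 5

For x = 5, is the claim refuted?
Substitute x = 5 into the relation:
x = 5: LHS = 5² + 2·5 - 1 = 34; 34 ≠ 5 — holds

The relation holds at x = 5, so it is not a counterexample.

Answer: No, x = 5 is not a counterexample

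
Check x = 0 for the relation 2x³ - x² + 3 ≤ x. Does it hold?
x = 0: LHS = 2·0³ - 0² + 3 = 3; 3 ≤ 0 — FAILS

The relation fails at x = 0, so x = 0 is a counterexample.

Answer: No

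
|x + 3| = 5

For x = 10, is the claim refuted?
Substitute x = 10 into the relation:
x = 10: LHS = |10 + 3| = |13| = 13; 13 = 5 — FAILS

Since the claim fails at x = 10, this value is a counterexample.

Answer: Yes, x = 10 is a counterexample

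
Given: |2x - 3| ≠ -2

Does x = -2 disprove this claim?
Substitute x = -2 into the relation:
x = -2: LHS = |2·(-2) - 3| = |-7| = 7; 7 ≠ -2 — holds

The relation holds at x = -2, so it is not a counterexample.

Answer: No, x = -2 is not a counterexample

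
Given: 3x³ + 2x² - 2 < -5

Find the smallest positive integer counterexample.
Testing positive integers:
x = 1: LHS = 3·1³ + 2·1² - 2 = 3; 3 < -5 — FAILS  ← smallest positive counterexample

Answer: x = 1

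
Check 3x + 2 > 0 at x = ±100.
x = 100: LHS = 3·100 + 2 = 302; 302 > 0 — holds
x = -100: LHS = 3·(-100) + 2 = -298; -298 > 0 — FAILS

Answer: Partially: holds for x = 100, fails for x = -100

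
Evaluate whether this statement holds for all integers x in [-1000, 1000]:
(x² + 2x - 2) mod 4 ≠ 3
For a polynomial with integer coefficients, its value mod 4 depends only on x mod 4, so it suffices to check one representative of each residue class, x = 0, 1, 2, 3:
x = 0: LHS = (0² + 2·0 - 2) mod 4 = (-2) mod 4 = 2; 2 ≠ 3 — holds
x = 1: LHS = (1² + 2·1 - 2) mod 4 = 1 mod 4 = 1; 1 ≠ 3 — holds
x = 2: LHS = (2² + 2·2 - 2) mod 4 = 6 mod 4 = 2; 2 ≠ 3 — holds
x = 3: LHS = (3² + 2·3 - 2) mod 4 = 13 mod 4 = 1; 1 ≠ 3 — holds
The relation holds in every residue class, so the relation holds for every integer in [-1000, 1000].

No counterexample exists.

Answer: True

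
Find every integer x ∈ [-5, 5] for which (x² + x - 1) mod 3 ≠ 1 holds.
Holds for: {-4, -3, -1, 0, 2, 3, 5}
Fails for: {-5, -2, 1, 4}

Answer: {-4, -3, -1, 0, 2, 3, 5}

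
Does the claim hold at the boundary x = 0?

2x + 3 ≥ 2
x = 0: LHS = 2·0 + 3 = 3; 3 ≥ 2 — holds

The relation is satisfied at x = 0.

Answer: Yes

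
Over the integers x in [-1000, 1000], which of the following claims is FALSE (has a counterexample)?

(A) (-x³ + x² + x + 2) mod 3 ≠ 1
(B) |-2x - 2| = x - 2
(A) For a polynomial with integer coefficients, its value mod 3 depends only on x mod 3, so it suffices to check one representative of each residue class, x = 0, 1, 2:
x = 0: LHS = (-0³ + 0² + 0 + 2) mod 3 = 2 mod 3 = 2; 2 ≠ 1 — holds
x = 1: LHS = (-1³ + 1² + 1 + 2) mod 3 = 3 mod 3 = 0; 0 ≠ 1 — holds
x = 2: LHS = (-2³ + 2² + 2 + 2) mod 3 = 0 mod 3 = 0; 0 ≠ 1 — holds
The relation holds in every residue class, so the relation holds for every integer in [-1000, 1000].

(B) x = 0: LHS = |-2·0 - 2| = |-2| = 2, RHS = 0 - 2 = -2; 2 = -2 — FAILS

Only (B) has a counterexample.

Answer: B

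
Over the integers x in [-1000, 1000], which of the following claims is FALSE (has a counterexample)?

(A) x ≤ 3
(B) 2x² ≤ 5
(A) x = 4: 4 ≤ 3 — FAILS
(B) x = 2: LHS = 2·2² = 8; 8 ≤ 5 — FAILS

Answer: Both A and B are false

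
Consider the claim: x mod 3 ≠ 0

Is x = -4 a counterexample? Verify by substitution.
Substitute x = -4 into the relation:
x = -4: LHS = (-4) mod 3 = 2; 2 ≠ 0 — holds

The claim holds here, so x = -4 is not a counterexample. (A counterexample exists elsewhere, e.g. x = 0.)

Answer: No, x = -4 is not a counterexample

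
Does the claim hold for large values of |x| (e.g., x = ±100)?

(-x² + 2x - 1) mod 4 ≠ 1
x = 100: LHS = (-100² + 2·100 - 1) mod 4 = (-9801) mod 4 = 3; 3 ≠ 1 — holds
x = -100: LHS = (-(-100)² + 2·(-100) - 1) mod 4 = (-10201) mod 4 = 3; 3 ≠ 1 — holds

Answer: Yes, holds for both x = 100 and x = -100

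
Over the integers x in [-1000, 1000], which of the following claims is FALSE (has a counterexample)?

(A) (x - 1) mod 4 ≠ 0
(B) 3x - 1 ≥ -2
(A) x = 1: LHS = (1 - 1) mod 4 = 0 mod 4 = 0; 0 ≠ 0 — FAILS
(B) x = -1: LHS = 3·(-1) - 1 = -4; -4 ≥ -2 — FAILS

Answer: Both A and B are false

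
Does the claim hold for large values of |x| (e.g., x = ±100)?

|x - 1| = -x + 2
x = 100: LHS = |100 - 1| = |99| = 99, RHS = -100 + 2 = -98; 99 = -98 — FAILS
x = -100: LHS = |(-100) - 1| = |-101| = 101, RHS = -(-100) + 2 = 102; 101 = 102 — FAILS

Answer: No, fails for both x = 100 and x = -100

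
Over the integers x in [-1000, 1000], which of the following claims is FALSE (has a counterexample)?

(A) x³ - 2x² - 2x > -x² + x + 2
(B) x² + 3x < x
(A) x = 0: LHS = 0³ - 2·0² - 2·0 = 0, RHS = -0² + 0 + 2 = 2; 0 > 2 — FAILS
(B) x = 0: LHS = 0² + 3·0 = 0; 0 < 0 — FAILS

Answer: Both A and B are false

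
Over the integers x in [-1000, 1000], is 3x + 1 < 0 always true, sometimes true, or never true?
Holds at x = -1: LHS = 3·(-1) + 1 = -2; -2 < 0 — holds
Fails at x = 0: LHS = 3·0 + 1 = 1; 1 < 0 — FAILS
It is satisfied by some integers in the range but not all.

Answer: Sometimes true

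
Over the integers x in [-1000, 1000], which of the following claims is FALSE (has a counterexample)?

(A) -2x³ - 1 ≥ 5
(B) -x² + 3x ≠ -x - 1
(A) x = 0: LHS = -2·0³ - 1 = -1; -1 ≥ 5 — FAILS

(B) Track d = LHS − RHS over the integers in [-1000, 1000]. Equality would need d = 0, but d changes sign only between consecutive integers, jumping over 0:
x = -1: LHS = -(-1)² + 3·(-1) = -4, RHS = -(-1) - 1 = 0; -4 ≠ 0 — holds  (d = -4)
x = 0: LHS = -0² + 3·0 = 0, RHS = -0 - 1 = -1; 0 ≠ -1 — holds  (d = 1)
x = 4: LHS = -4² + 3·4 = -4, RHS = -4 - 1 = -5; -4 ≠ -5 — holds  (d = 1)
x = 5: LHS = -5² + 3·5 = -10, RHS = -5 - 1 = -6; -10 ≠ -6 — holds  (d = -4)
Away from these crossings d keeps a constant sign, and checking every integer in [-1000, 1000] confirms d ≠ 0 throughout. Hence the two sides are never equal, so the relation holds for every integer in [-1000, 1000].

Only (A) has a counterexample.

Answer: A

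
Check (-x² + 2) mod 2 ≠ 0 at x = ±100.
x = 100: LHS = (-100² + 2) mod 2 = (-9998) mod 2 = 0; 0 ≠ 0 — FAILS
x = -100: LHS = (-(-100)² + 2) mod 2 = (-9998) mod 2 = 0; 0 ≠ 0 — FAILS

Answer: No, fails for both x = 100 and x = -100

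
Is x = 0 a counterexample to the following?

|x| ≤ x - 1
Substitute x = 0 into the relation:
x = 0: LHS = |0| = 0, RHS = 0 - 1 = -1; 0 ≤ -1 — FAILS

Since the claim fails at x = 0, this value is a counterexample.

Answer: Yes, x = 0 is a counterexample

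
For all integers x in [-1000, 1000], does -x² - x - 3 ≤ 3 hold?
Over all integers in [-1000, 1000], LHS − RHS is largest at x = 0, where it equals -6:
x = 0: LHS = -0² - 0 - 3 = -3; -3 ≤ 3 — holds
At the ends of the range:
x = -1000: LHS = -(-1000)² - (-1000) - 3 = -999003; -999003 ≤ 3 — holds
x = 1000: LHS = -1000² - 1000 - 3 = -1001003; -1001003 ≤ 3 — holds
Hence LHS − RHS is never positive, i.e. LHS ≤ RHS throughout, so the relation holds for every integer in [-1000, 1000].

No counterexample exists.

Answer: True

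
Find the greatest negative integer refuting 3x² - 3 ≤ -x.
Testing negative integers from -1 downward:
x = -1: LHS = 3·(-1)² - 3 = 0, RHS = -(-1) = 1; 0 ≤ 1 — holds
x = -2: LHS = 3·(-2)² - 3 = 9, RHS = -(-2) = 2; 9 ≤ 2 — FAILS  ← closest negative counterexample to 0

Answer: x = -2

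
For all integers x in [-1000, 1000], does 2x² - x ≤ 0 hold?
The claim fails at x = 1:
x = 1: LHS = 2·1² - 1 = 1; 1 ≤ 0 — FAILS

Because a single integer refutes it, the statement is false.

Answer: False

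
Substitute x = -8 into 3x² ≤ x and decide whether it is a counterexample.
Substitute x = -8 into the relation:
x = -8: LHS = 3·(-8)² = 192; 192 ≤ -8 — FAILS

Since the claim fails at x = -8, this value is a counterexample.

Answer: Yes, x = -8 is a counterexample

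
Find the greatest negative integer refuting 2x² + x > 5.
Testing negative integers from -1 downward:
x = -1: LHS = 2·(-1)² + (-1) = 1; 1 > 5 — FAILS  ← closest negative counterexample to 0

Answer: x = -1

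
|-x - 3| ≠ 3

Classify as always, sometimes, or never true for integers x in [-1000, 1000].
Holds at x = 1: LHS = |-1 - 3| = |-4| = 4; 4 ≠ 3 — holds
Fails at x = 0: LHS = |-0 - 3| = |-3| = 3; 3 ≠ 3 — FAILS
It is satisfied by some integers in the range but not all.

Answer: Sometimes true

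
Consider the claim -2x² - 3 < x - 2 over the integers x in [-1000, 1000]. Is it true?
Over all integers in [-1000, 1000], LHS − RHS is largest at x = 0, where it equals -1:
x = 0: LHS = -2·0² - 3 = -3, RHS = 0 - 2 = -2; -3 < -2 — holds
At the ends of the range:
x = -1000: LHS = -2·(-1000)² - 3 = -2000003, RHS = (-1000) - 2 = -1002; -2000003 < -1002 — holds
x = 1000: LHS = -2·1000² - 3 = -2000003, RHS = 1000 - 2 = 998; -2000003 < 998 — holds
Hence LHS − RHS is never zero or positive, i.e. LHS < RHS throughout, so the relation holds for every integer in [-1000, 1000].

No counterexample exists.

Answer: True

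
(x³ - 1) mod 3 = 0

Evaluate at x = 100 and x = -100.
x = 100: LHS = (100³ - 1) mod 3 = 999999 mod 3 = 0; 0 = 0 — holds
x = -100: LHS = ((-100)³ - 1) mod 3 = (-1000001) mod 3 = 1; 1 = 0 — FAILS

Answer: Partially: holds for x = 100, fails for x = -100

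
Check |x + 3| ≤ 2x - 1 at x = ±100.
x = 100: LHS = |100 + 3| = |103| = 103, RHS = 2·100 - 1 = 199; 103 ≤ 199 — holds
x = -100: LHS = |(-100) + 3| = |-97| = 97, RHS = 2·(-100) - 1 = -201; 97 ≤ -201 — FAILS

Answer: Partially: holds for x = 100, fails for x = -100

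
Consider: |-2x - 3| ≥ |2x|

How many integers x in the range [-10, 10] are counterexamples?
Counterexamples in [-10, 10]: {-10, -9, -8, -7, -6, -5, -4, -3, -2, -1}.

Counting them gives 10 values.

Answer: 10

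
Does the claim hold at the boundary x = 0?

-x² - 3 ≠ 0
x = 0: LHS = -0² - 3 = -3; -3 ≠ 0 — holds

The relation is satisfied at x = 0.

Answer: Yes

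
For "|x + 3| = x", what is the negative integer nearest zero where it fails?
Testing negative integers from -1 downward:
x = -1: LHS = |(-1) + 3| = |2| = 2; 2 = -1 — FAILS  ← closest negative counterexample to 0

Answer: x = -1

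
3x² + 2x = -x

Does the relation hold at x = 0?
x = 0: LHS = 3·0² + 2·0 = 0, RHS = -0 = 0; 0 = 0 — holds

The relation is satisfied at x = 0.

Answer: Yes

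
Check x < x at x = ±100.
x = 100: 100 < 100 — FAILS
x = -100: -100 < -100 — FAILS

Answer: No, fails for both x = 100 and x = -100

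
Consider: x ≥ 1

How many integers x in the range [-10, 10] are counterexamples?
Counterexamples in [-10, 10]: {-10, -9, -8, -7, -6, -5, -4, -3, -2, -1, 0}.

Counting them gives 11 values.

Answer: 11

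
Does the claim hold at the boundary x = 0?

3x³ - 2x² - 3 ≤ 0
x = 0: LHS = 3·0³ - 2·0² - 3 = -3; -3 ≤ 0 — holds

The relation is satisfied at x = 0.

Answer: Yes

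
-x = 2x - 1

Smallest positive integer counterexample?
Testing positive integers:
x = 1: RHS = 2·1 - 1 = 1; -1 = 1 — FAILS  ← smallest positive counterexample

Answer: x = 1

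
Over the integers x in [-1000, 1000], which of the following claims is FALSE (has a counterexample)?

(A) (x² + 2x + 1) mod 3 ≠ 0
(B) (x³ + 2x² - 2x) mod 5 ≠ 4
(A) x = -1: LHS = ((-1)² + 2·(-1) + 1) mod 3 = 0 mod 3 = 0; 0 ≠ 0 — FAILS
(B) x = -2: LHS = ((-2)³ + 2·(-2)² - 2·(-2)) mod 5 = 4 mod 5 = 4; 4 ≠ 4 — FAILS

Answer: Both A and B are false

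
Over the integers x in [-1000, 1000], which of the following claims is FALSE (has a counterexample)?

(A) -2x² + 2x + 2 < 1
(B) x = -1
(A) x = 0: LHS = -2·0² + 2·0 + 2 = 2; 2 < 1 — FAILS
(B) x = 0: 0 = -1 — FAILS

Answer: Both A and B are false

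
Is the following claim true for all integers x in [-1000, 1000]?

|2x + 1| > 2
The claim fails at x = 0:
x = 0: LHS = |2·0 + 1| = |1| = 1; 1 > 2 — FAILS

Because a single integer refutes it, the statement is false.

Answer: False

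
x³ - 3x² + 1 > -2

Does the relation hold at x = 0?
x = 0: LHS = 0³ - 3·0² + 1 = 1; 1 > -2 — holds

The relation is satisfied at x = 0.

Answer: Yes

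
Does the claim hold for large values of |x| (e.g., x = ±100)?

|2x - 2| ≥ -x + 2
x = 100: LHS = |2·100 - 2| = |198| = 198, RHS = -100 + 2 = -98; 198 ≥ -98 — holds
x = -100: LHS = |2·(-100) - 2| = |-202| = 202, RHS = -(-100) + 2 = 102; 202 ≥ 102 — holds

Answer: Yes, holds for both x = 100 and x = -100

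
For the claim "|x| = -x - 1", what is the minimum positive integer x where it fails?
Testing positive integers:
x = 1: LHS = |1| = 1, RHS = -1 - 1 = -2; 1 = -2 — FAILS  ← smallest positive counterexample

Answer: x = 1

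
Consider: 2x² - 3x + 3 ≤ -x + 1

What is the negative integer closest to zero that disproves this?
Testing negative integers from -1 downward:
x = -1: LHS = 2·(-1)² - 3·(-1) + 3 = 8, RHS = -(-1) + 1 = 2; 8 ≤ 2 — FAILS  ← closest negative counterexample to 0

Answer: x = -1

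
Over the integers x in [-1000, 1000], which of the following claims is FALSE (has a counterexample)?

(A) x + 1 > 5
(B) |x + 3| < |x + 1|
(A) x = 0: LHS = 0 + 1 = 1; 1 > 5 — FAILS
(B) x = 0: LHS = |0 + 3| = |3| = 3, RHS = |0 + 1| = |1| = 1; 3 < 1 — FAILS

Answer: Both A and B are false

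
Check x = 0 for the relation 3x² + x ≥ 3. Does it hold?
x = 0: LHS = 3·0² + 0 = 0; 0 ≥ 3 — FAILS

The relation fails at x = 0, so x = 0 is a counterexample.

Answer: No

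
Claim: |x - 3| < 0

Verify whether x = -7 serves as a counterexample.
Substitute x = -7 into the relation:
x = -7: LHS = |(-7) - 3| = |-10| = 10; 10 < 0 — FAILS

Since the claim fails at x = -7, this value is a counterexample.

Answer: Yes, x = -7 is a counterexample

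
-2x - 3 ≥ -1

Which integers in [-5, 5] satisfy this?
Holds for: {-5, -4, -3, -2, -1}
Fails for: {0, 1, 2, 3, 4, 5}

Answer: {-5, -4, -3, -2, -1}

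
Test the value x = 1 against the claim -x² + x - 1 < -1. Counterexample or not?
Substitute x = 1 into the relation:
x = 1: LHS = -1² + 1 - 1 = -1; -1 < -1 — FAILS

Since the claim fails at x = 1, this value is a counterexample.

Answer: Yes, x = 1 is a counterexample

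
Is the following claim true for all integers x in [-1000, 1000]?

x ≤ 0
The claim fails at x = 1:
x = 1: 1 ≤ 0 — FAILS

Because a single integer refutes it, the statement is false.

Answer: False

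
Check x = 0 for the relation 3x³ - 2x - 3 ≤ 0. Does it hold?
x = 0: LHS = 3·0³ - 2·0 - 3 = -3; -3 ≤ 0 — holds

The relation is satisfied at x = 0.

Answer: Yes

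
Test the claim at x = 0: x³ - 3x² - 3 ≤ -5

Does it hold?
x = 0: LHS = 0³ - 3·0² - 3 = -3; -3 ≤ -5 — FAILS

The relation fails at x = 0, so x = 0 is a counterexample.

Answer: No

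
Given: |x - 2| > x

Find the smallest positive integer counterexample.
Testing positive integers:
x = 1: LHS = |1 - 2| = |-1| = 1; 1 > 1 — FAILS  ← smallest positive counterexample

Answer: x = 1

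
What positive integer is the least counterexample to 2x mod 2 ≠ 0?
Testing positive integers:
x = 1: LHS = (2·1) mod 2 = 2 mod 2 = 0; 0 ≠ 0 — FAILS  ← smallest positive counterexample

Answer: x = 1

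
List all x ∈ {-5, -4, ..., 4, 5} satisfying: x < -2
Holds for: {-5, -4, -3}
Fails for: {-2, -1, 0, 1, 2, 3, 4, 5}

Answer: {-5, -4, -3}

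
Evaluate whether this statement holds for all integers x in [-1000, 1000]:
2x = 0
The claim fails at x = 1:
x = 1: LHS = 2·1 = 2; 2 = 0 — FAILS

Because a single integer refutes it, the statement is false.

Answer: False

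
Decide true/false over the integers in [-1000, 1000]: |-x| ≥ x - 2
Over all integers in [-1000, 1000], LHS − RHS is smallest at x = 0, where it equals 2:
x = 0: LHS = |-0| = |0| = 0, RHS = 0 - 2 = -2; 0 ≥ -2 — holds
At the ends of the range:
x = -1000: LHS = |-(-1000)| = |1000| = 1000, RHS = (-1000) - 2 = -1002; 1000 ≥ -1002 — holds
x = 1000: LHS = |-1000| = 1000, RHS = 1000 - 2 = 998; 1000 ≥ 998 — holds
Hence LHS − RHS is never negative, i.e. LHS ≥ RHS throughout, so the relation holds for every integer in [-1000, 1000].

No counterexample exists.

Answer: True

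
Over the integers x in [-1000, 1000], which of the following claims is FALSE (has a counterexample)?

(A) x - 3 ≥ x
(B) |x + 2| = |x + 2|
(A) x = 0: LHS = 0 - 3 = -3; -3 ≥ 0 — FAILS

(B) LHS − RHS = 0 at every integer in [-1000, 1000]; the two sides always agree. For instance:
x = -1000: LHS = |(-1000) + 2| = |-998| = 998, RHS = |(-1000) + 2| = |-998| = 998; 998 = 998 — holds
x = 0: LHS = |0 + 2| = |2| = 2, RHS = |0 + 2| = |2| = 2; 2 = 2 — holds
x = 1000: LHS = |1000 + 2| = |1002| = 1002, RHS = |1000 + 2| = |1002| = 1002; 1002 = 1002 — holds
The sides are never unequal, so the relation holds for every integer in [-1000, 1000].

Only (A) has a counterexample.

Answer: A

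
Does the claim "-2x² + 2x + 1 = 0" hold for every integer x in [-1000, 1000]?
The claim fails at x = 0:
x = 0: LHS = -2·0² + 2·0 + 1 = 1; 1 = 0 — FAILS

Because a single integer refutes it, the statement is false.

Answer: False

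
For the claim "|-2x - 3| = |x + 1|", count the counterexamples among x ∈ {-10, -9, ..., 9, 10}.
Counterexamples in [-10, 10]: {-10, -9, -8, -7, -6, -5, -4, -3, -1, 0, 1, 2, 3, 4, 5, 6, 7, 8, 9, 10}.

Counting them gives 20 values.

Answer: 20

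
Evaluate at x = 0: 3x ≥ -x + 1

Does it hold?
x = 0: LHS = 3·0 = 0, RHS = -0 + 1 = 1; 0 ≥ 1 — FAILS

The relation fails at x = 0, so x = 0 is a counterexample.

Answer: No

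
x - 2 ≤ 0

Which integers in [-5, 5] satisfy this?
Holds for: {-5, -4, -3, -2, -1, 0, 1, 2}
Fails for: {3, 4, 5}

Answer: {-5, -4, -3, -2, -1, 0, 1, 2}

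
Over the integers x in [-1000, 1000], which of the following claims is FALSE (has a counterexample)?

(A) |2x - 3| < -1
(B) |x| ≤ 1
(A) x = 0: LHS = |2·0 - 3| = |-3| = 3; 3 < -1 — FAILS
(B) x = 2: LHS = |2| = 2; 2 ≤ 1 — FAILS

Answer: Both A and B are false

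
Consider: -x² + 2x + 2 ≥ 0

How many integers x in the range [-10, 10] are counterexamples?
Counterexamples in [-10, 10]: {-10, -9, -8, -7, -6, -5, -4, -3, -2, -1, 3, 4, 5, 6, 7, 8, 9, 10}.

Counting them gives 18 values.

Answer: 18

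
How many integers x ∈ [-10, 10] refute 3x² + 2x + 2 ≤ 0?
Counterexamples in [-10, 10]: {-10, -9, -8, -7, -6, -5, -4, -3, -2, -1, 0, 1, 2, 3, 4, 5, 6, 7, 8, 9, 10}.

Counting them gives 21 values.

Answer: 21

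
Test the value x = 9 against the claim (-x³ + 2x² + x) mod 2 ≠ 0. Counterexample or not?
Substitute x = 9 into the relation:
x = 9: LHS = (-9³ + 2·9² + 9) mod 2 = (-558) mod 2 = 0; 0 ≠ 0 — FAILS

Since the claim fails at x = 9, this value is a counterexample.

Answer: Yes, x = 9 is a counterexample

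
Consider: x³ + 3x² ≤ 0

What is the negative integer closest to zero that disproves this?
Testing negative integers from -1 downward:
x = -1: LHS = (-1)³ + 3·(-1)² = 2; 2 ≤ 0 — FAILS  ← closest negative counterexample to 0

Answer: x = -1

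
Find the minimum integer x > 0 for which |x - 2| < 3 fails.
Testing positive integers:
x = 1: LHS = |1 - 2| = |-1| = 1; 1 < 3 — holds
x = 2: LHS = |2 - 2| = |0| = 0; 0 < 3 — holds
x = 3: LHS = |3 - 2| = |1| = 1; 1 < 3 — holds
x = 4: LHS = |4 - 2| = |2| = 2; 2 < 3 — holds
x = 5: LHS = |5 - 2| = |3| = 3; 3 < 3 — FAILS  ← smallest positive counterexample

Answer: x = 5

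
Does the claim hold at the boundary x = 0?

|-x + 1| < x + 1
x = 0: LHS = |-0 + 1| = |1| = 1, RHS = 0 + 1 = 1; 1 < 1 — FAILS

The relation fails at x = 0, so x = 0 is a counterexample.

Answer: No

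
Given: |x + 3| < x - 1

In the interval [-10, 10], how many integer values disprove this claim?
Counterexamples in [-10, 10]: {-10, -9, -8, -7, -6, -5, -4, -3, -2, -1, 0, 1, 2, 3, 4, 5, 6, 7, 8, 9, 10}.

Counting them gives 21 values.

Answer: 21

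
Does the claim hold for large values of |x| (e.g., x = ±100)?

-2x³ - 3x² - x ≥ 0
x = 100: LHS = -2·100³ - 3·100² - 100 = -2030100; -2030100 ≥ 0 — FAILS
x = -100: LHS = -2·(-100)³ - 3·(-100)² - (-100) = 1970100; 1970100 ≥ 0 — holds

Answer: Partially: fails for x = 100, holds for x = -100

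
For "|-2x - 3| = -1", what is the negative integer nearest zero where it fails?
Testing negative integers from -1 downward:
x = -1: LHS = |-2·(-1) - 3| = |-1| = 1; 1 = -1 — FAILS  ← closest negative counterexample to 0

Answer: x = -1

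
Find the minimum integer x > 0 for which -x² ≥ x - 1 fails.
Testing positive integers:
x = 1: LHS = -1² = -1, RHS = 1 - 1 = 0; -1 ≥ 0 — FAILS  ← smallest positive counterexample

Answer: x = 1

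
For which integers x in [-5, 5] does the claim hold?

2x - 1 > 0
Holds for: {1, 2, 3, 4, 5}
Fails for: {-5, -4, -3, -2, -1, 0}

Answer: {1, 2, 3, 4, 5}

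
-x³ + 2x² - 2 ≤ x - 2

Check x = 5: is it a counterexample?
Substitute x = 5 into the relation:
x = 5: LHS = -5³ + 2·5² - 2 = -77, RHS = 5 - 2 = 3; -77 ≤ 3 — holds

The claim holds here, so x = 5 is not a counterexample. (A counterexample exists elsewhere, e.g. x = -1.)

Answer: No, x = 5 is not a counterexample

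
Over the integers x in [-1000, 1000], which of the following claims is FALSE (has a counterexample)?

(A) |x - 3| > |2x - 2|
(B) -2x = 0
(A) x = -1: LHS = |(-1) - 3| = |-4| = 4, RHS = |2·(-1) - 2| = |-4| = 4; 4 > 4 — FAILS
(B) x = 1: LHS = -2·1 = -2; -2 = 0 — FAILS

Answer: Both A and B are false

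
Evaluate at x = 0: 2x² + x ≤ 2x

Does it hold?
x = 0: LHS = 2·0² + 0 = 0, RHS = 2·0 = 0; 0 ≤ 0 — holds

The relation is satisfied at x = 0.

Answer: Yes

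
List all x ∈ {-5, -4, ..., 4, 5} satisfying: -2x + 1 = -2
Track d = LHS − RHS over the integers in [-5, 5]. Equality would need d = 0, but d changes sign only between consecutive integers, jumping over 0:
x = 1: LHS = -2·1 + 1 = -1; -1 = -2 — FAILS  (d = 1)
x = 2: LHS = -2·2 + 1 = -3; -3 = -2 — FAILS  (d = -1)
Away from these crossings d keeps a constant sign, and checking every integer in [-5, 5] confirms d ≠ 0 throughout. Hence the two sides are never equal, so the claimed relation (=) fails for every integer in [-5, 5].

Answer: None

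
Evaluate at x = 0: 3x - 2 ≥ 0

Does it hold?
x = 0: LHS = 3·0 - 2 = -2; -2 ≥ 0 — FAILS

The relation fails at x = 0, so x = 0 is a counterexample.

Answer: No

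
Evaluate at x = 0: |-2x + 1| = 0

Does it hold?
x = 0: LHS = |-2·0 + 1| = |1| = 1; 1 = 0 — FAILS

The relation fails at x = 0, so x = 0 is a counterexample.

Answer: No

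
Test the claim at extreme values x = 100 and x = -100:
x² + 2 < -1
x = 100: LHS = 100² + 2 = 10002; 10002 < -1 — FAILS
x = -100: LHS = (-100)² + 2 = 10002; 10002 < -1 — FAILS

Answer: No, fails for both x = 100 and x = -100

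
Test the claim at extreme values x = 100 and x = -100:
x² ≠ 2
x = 100: LHS = 100² = 10000; 10000 ≠ 2 — holds
x = -100: LHS = (-100)² = 10000; 10000 ≠ 2 — holds

Answer: Yes, holds for both x = 100 and x = -100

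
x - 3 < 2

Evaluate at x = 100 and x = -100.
x = 100: LHS = 100 - 3 = 97; 97 < 2 — FAILS
x = -100: LHS = (-100) - 3 = -103; -103 < 2 — holds

Answer: Partially: fails for x = 100, holds for x = -100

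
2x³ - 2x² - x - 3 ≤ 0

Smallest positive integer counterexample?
Testing positive integers:
x = 1: LHS = 2·1³ - 2·1² - 1 - 3 = -4; -4 ≤ 0 — holds
x = 2: LHS = 2·2³ - 2·2² - 2 - 3 = 3; 3 ≤ 0 — FAILS  ← smallest positive counterexample

Answer: x = 2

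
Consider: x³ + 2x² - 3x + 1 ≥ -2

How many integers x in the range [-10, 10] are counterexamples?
Counterexamples in [-10, 10]: {-10, -9, -8, -7, -6, -5, -4}.

Counting them gives 7 values.

Answer: 7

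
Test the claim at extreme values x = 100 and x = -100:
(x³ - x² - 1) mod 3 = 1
x = 100: LHS = (100³ - 100² - 1) mod 3 = 989999 mod 3 = 2; 2 = 1 — FAILS
x = -100: LHS = ((-100)³ - (-100)² - 1) mod 3 = (-1010001) mod 3 = 0; 0 = 1 — FAILS

Answer: No, fails for both x = 100 and x = -100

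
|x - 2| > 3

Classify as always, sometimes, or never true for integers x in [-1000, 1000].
Holds at x = -2: LHS = |(-2) - 2| = |-4| = 4; 4 > 3 — holds
Fails at x = 0: LHS = |0 - 2| = |-2| = 2; 2 > 3 — FAILS
It is satisfied by some integers in the range but not all.

Answer: Sometimes true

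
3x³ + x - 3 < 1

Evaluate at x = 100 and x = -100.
x = 100: LHS = 3·100³ + 100 - 3 = 3000097; 3000097 < 1 — FAILS
x = -100: LHS = 3·(-100)³ + (-100) - 3 = -3000103; -3000103 < 1 — holds

Answer: Partially: fails for x = 100, holds for x = -100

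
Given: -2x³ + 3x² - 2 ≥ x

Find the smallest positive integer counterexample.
Testing positive integers:
x = 1: LHS = -2·1³ + 3·1² - 2 = -1; -1 ≥ 1 — FAILS  ← smallest positive counterexample

Answer: x = 1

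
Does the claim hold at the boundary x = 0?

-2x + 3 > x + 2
x = 0: LHS = -2·0 + 3 = 3, RHS = 0 + 2 = 2; 3 > 2 — holds

The relation is satisfied at x = 0.

Answer: Yes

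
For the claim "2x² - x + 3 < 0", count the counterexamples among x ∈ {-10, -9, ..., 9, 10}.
Counterexamples in [-10, 10]: {-10, -9, -8, -7, -6, -5, -4, -3, -2, -1, 0, 1, 2, 3, 4, 5, 6, 7, 8, 9, 10}.

Counting them gives 21 values.

Answer: 21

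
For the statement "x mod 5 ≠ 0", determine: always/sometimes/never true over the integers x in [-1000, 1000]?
Holds at x = 1: LHS = 1 mod 5 = 1; 1 ≠ 0 — holds
Fails at x = 0: LHS = 0 mod 5 = 0; 0 ≠ 0 — FAILS
It is satisfied by some integers in the range but not all.

Answer: Sometimes true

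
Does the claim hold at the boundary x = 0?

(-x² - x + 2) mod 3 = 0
x = 0: LHS = (-0² - 0 + 2) mod 3 = 2 mod 3 = 2; 2 = 0 — FAILS

The relation fails at x = 0, so x = 0 is a counterexample.

Answer: No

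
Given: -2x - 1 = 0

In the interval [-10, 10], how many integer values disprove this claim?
Counterexamples in [-10, 10]: {-10, -9, -8, -7, -6, -5, -4, -3, -2, -1, 0, 1, 2, 3, 4, 5, 6, 7, 8, 9, 10}.

Counting them gives 21 values.

Answer: 21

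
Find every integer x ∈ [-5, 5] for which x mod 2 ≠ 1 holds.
Holds for: {-4, -2, 0, 2, 4}
Fails for: {-5, -3, -1, 1, 3, 5}

Answer: {-4, -2, 0, 2, 4}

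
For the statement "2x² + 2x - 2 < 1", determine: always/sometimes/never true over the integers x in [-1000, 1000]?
Holds at x = 0: LHS = 2·0² + 2·0 - 2 = -2; -2 < 1 — holds
Fails at x = 1: LHS = 2·1² + 2·1 - 2 = 2; 2 < 1 — FAILS
It is satisfied by some integers in the range but not all.

Answer: Sometimes true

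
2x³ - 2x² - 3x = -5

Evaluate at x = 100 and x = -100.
x = 100: LHS = 2·100³ - 2·100² - 3·100 = 1979700; 1979700 = -5 — FAILS
x = -100: LHS = 2·(-100)³ - 2·(-100)² - 3·(-100) = -2019700; -2019700 = -5 — FAILS

Answer: No, fails for both x = 100 and x = -100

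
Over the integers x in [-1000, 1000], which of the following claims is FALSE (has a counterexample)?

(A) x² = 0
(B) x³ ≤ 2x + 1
(A) x = 1: LHS = 1² = 1; 1 = 0 — FAILS
(B) x = 2: LHS = 2³ = 8, RHS = 2·2 + 1 = 5; 8 ≤ 5 — FAILS

Answer: Both A and B are false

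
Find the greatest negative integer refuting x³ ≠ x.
Testing negative integers from -1 downward:
x = -1: LHS = (-1)³ = -1; -1 ≠ -1 — FAILS  ← closest negative counterexample to 0

Answer: x = -1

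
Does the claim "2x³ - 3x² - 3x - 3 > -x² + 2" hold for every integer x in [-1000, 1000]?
The claim fails at x = 0:
x = 0: LHS = 2·0³ - 3·0² - 3·0 - 3 = -3, RHS = -0² + 2 = 2; -3 > 2 — FAILS

Because a single integer refutes it, the statement is false.

Answer: False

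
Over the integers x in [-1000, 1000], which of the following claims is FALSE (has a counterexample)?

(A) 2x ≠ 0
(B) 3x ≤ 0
(A) x = 0: LHS = 2·0 = 0; 0 ≠ 0 — FAILS
(B) x = 1: LHS = 3·1 = 3; 3 ≤ 0 — FAILS

Answer: Both A and B are false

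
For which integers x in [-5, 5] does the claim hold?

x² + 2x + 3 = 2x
Over all integers in [-5, 5], LHS − RHS is always positive; it is smallest at x = 0, where it equals 3:
x = 0: LHS = 0² + 2·0 + 3 = 3, RHS = 2·0 = 0; 3 = 0 — FAILS
At the ends of the range:
x = -5: LHS = (-5)² + 2·(-5) + 3 = 18, RHS = 2·(-5) = -10; 18 = -10 — FAILS
x = 5: LHS = 5² + 2·5 + 3 = 38, RHS = 2·5 = 10; 38 = 10 — FAILS
Hence LHS − RHS is never 0, i.e. the two sides are never equal, so the claimed relation (=) fails for every integer in [-5, 5].

Answer: None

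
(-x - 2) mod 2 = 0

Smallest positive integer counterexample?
Testing positive integers:
x = 1: LHS = (-1 - 2) mod 2 = (-3) mod 2 = 1; 1 = 0 — FAILS  ← smallest positive counterexample

Answer: x = 1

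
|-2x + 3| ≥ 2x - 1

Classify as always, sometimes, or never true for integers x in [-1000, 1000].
Holds at x = 0: LHS = |-2·0 + 3| = |3| = 3, RHS = 2·0 - 1 = -1; 3 ≥ -1 — holds
Fails at x = 2: LHS = |-2·2 + 3| = |-1| = 1, RHS = 2·2 - 1 = 3; 1 ≥ 3 — FAILS
It is satisfied by some integers in the range but not all.

Answer: Sometimes true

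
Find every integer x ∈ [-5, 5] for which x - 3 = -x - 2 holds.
Track d = LHS − RHS over the integers in [-5, 5]. Equality would need d = 0, but d changes sign only between consecutive integers, jumping over 0:
x = 0: LHS = 0 - 3 = -3, RHS = -0 - 2 = -2; -3 = -2 — FAILS  (d = -1)
x = 1: LHS = 1 - 3 = -2, RHS = -1 - 2 = -3; -2 = -3 — FAILS  (d = 1)
Away from these crossings d keeps a constant sign, and checking every integer in [-5, 5] confirms d ≠ 0 throughout. Hence the two sides are never equal, so the claimed relation (=) fails for every integer in [-5, 5].

Answer: None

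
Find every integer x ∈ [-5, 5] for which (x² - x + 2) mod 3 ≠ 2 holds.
Holds for: {-4, -1, 2, 5}
Fails for: {-5, -3, -2, 0, 1, 3, 4}

Answer: {-4, -1, 2, 5}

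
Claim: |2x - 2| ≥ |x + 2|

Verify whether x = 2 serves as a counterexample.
Substitute x = 2 into the relation:
x = 2: LHS = |2·2 - 2| = |2| = 2, RHS = |2 + 2| = |4| = 4; 2 ≥ 4 — FAILS

Since the claim fails at x = 2, this value is a counterexample.

Answer: Yes, x = 2 is a counterexample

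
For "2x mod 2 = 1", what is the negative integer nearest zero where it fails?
Testing negative integers from -1 downward:
x = -1: LHS = (2·(-1)) mod 2 = (-2) mod 2 = 0; 0 = 1 — FAILS  ← closest negative counterexample to 0

Answer: x = -1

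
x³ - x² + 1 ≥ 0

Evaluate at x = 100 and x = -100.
x = 100: LHS = 100³ - 100² + 1 = 990001; 990001 ≥ 0 — holds
x = -100: LHS = (-100)³ - (-100)² + 1 = -1009999; -1009999 ≥ 0 — FAILS

Answer: Partially: holds for x = 100, fails for x = -100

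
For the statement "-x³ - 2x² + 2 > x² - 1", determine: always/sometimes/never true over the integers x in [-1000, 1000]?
Holds at x = 0: LHS = -0³ - 2·0² + 2 = 2, RHS = 0² - 1 = -1; 2 > -1 — holds
Fails at x = 1: LHS = -1³ - 2·1² + 2 = -1, RHS = 1² - 1 = 0; -1 > 0 — FAILS
It is satisfied by some integers in the range but not all.

Answer: Sometimes true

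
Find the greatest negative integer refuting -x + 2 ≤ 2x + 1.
Testing negative integers from -1 downward:
x = -1: LHS = -(-1) + 2 = 3, RHS = 2·(-1) + 1 = -1; 3 ≤ -1 — FAILS  ← closest negative counterexample to 0

Answer: x = -1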